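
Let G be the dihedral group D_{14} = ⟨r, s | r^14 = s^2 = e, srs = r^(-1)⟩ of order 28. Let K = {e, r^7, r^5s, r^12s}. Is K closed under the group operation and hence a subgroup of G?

|K| = 4 divides |G| = 28, consistent with Lagrange.
K contains the identity, every element's inverse is in K, and K is closed under ·: it is a subgroup.

Yes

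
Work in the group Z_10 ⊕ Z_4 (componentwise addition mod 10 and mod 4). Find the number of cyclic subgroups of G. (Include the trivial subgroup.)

12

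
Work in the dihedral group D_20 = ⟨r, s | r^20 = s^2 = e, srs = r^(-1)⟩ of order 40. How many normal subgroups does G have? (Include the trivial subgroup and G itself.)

9

G has 48 subgroups. Checking conjugation-invariance by order — order 1: 1/1 normal; order 2: 1/21 normal; order 4: 1/11 normal; order 5: 1/1 normal; order 8: 0/5 normal; order 10: 1/5 normal; order 20: 3/3 normal; order 40: 1/1 normal.
Total normal subgroups: 9.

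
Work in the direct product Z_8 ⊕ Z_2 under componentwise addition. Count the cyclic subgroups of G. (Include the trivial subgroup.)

A cyclic subgroup of order d is generated by each of its φ(d) elements of order d, so the cyclic subgroups of order d number (#elements of order d)/φ(d).
Cyclic subgroups by order — order 1: 1; order 2: 3; order 4: 2; order 8: 2.
Total: 8.

8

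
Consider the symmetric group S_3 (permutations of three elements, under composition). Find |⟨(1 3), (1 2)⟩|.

6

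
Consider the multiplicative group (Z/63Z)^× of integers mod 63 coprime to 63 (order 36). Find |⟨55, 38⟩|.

12

|⟨55⟩| = 2 and |⟨38⟩| = 6, so |H| is a multiple of lcm(2, 6) = 6 and divides |G| = 36.
Closing under the operation: H = {1, 5, 8, 11, 23, 25, 38, 40, 52, 55, 58, 62}, so |H| = 12.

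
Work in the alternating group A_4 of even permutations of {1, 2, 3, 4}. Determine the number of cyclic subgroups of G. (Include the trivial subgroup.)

8

Group the elements of G by the cyclic subgroup they generate; each cyclic subgroup of order d accounts for φ(d) elements.
Cyclic subgroups by order — order 1: 1; order 2: 3; order 3: 4.
Total: 8.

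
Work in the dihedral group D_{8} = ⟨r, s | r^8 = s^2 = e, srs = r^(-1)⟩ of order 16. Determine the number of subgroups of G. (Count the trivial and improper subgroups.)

|G| = 16, so by Lagrange every subgroup order divides 16. Divisors: 1, 2, 4, 8, 16.
Subgroups by order — order 1: 1; order 2: 9; order 4: 5; order 8: 3; order 16: 1.
Total: 1 + 9 + 5 + 3 + 1 = 19.

19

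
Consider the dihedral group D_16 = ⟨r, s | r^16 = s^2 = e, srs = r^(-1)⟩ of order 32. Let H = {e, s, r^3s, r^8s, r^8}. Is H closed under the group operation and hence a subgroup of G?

No

|H| = 5 does not divide |G| = 32, so by Lagrange H is not a subgroup.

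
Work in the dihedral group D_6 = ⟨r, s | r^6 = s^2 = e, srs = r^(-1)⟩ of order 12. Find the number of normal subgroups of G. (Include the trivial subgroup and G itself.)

G has 16 subgroups. Checking conjugation-invariance by order — order 1: 1/1 normal; order 2: 1/7 normal; order 3: 1/1 normal; order 4: 0/3 normal; order 6: 3/3 normal; order 12: 1/1 normal.
Total normal subgroups: 7.

7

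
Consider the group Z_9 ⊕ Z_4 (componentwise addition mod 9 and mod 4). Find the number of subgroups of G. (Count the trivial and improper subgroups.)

|G| = 36, so by Lagrange every subgroup order divides 36. Divisors: 1, 2, 3, 4, 6, 9, 12, 18, 36.
Subgroups by order — order 1: 1; order 2: 1; order 3: 1; order 4: 1; order 6: 1; order 9: 1; order 12: 1; order 18: 1; order 36: 1.
Total: 1 + 1 + 1 + 1 + 1 + 1 + 1 + 1 + 1 = 9.

9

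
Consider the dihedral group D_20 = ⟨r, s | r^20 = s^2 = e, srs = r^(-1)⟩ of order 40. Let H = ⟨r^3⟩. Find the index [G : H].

2

|⟨r^3⟩| = 20 and |G| = 40.
By Lagrange, [G : H] = |G|/|H| = 40/20 = 2.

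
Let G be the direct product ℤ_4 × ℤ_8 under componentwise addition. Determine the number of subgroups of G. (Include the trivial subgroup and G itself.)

22

|G| = 32, so by Lagrange every subgroup order divides 32. Divisors: 1, 2, 4, 8, 16, 32.
Subgroups by order — order 1: 1; order 2: 3; order 4: 7; order 8: 7; order 16: 3; order 32: 1.
Total: 1 + 3 + 7 + 7 + 3 + 1 = 22.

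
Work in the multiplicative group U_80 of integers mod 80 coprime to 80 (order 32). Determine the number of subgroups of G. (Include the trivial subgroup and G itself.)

54

|G| = 32, so by Lagrange every subgroup order divides 32. Divisors: 1, 2, 4, 8, 16, 32.
Subgroups by order — order 1: 1; order 2: 7; order 4: 19; order 8: 19; order 16: 7; order 32: 1.
Total: 1 + 7 + 19 + 19 + 7 + 1 = 54.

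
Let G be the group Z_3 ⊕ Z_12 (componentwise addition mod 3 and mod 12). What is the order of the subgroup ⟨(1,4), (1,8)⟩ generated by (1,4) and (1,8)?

9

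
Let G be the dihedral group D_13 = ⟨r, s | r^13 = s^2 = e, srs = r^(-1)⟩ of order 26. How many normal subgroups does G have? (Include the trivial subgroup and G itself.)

G has 16 subgroups. Checking conjugation-invariance by order — order 1: 1/1 normal; order 2: 0/13 normal; order 13: 1/1 normal; order 26: 1/1 normal.
Total normal subgroups: 3.

3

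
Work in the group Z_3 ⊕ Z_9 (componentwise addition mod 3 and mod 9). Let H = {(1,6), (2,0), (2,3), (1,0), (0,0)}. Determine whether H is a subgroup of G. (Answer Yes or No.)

|H| = 5 does not divide |G| = 27, so by Lagrange H is not a subgroup.

No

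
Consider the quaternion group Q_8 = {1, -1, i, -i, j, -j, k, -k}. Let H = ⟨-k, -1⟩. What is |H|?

|⟨-k⟩| = 4 and |⟨-1⟩| = 2, so |H| is a multiple of lcm(4, 2) = 4 and divides |G| = 8.
Closing under the operation: H = {1, -1, k, -k}, so |H| = 4.

4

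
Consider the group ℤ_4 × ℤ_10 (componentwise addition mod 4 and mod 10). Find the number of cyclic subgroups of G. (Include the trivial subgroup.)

12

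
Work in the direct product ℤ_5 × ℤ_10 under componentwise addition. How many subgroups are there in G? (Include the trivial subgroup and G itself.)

16

|G| = 50, so by Lagrange every subgroup order divides 50. Divisors: 1, 2, 5, 10, 25, 50.
Subgroups by order — order 1: 1; order 2: 1; order 5: 6; order 10: 6; order 25: 1; order 50: 1.
Total: 1 + 1 + 6 + 6 + 1 + 1 = 16.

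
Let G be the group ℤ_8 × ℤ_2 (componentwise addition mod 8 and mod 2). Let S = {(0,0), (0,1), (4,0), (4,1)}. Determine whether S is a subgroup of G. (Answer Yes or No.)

|S| = 4 divides |G| = 16, consistent with Lagrange.
S contains the identity, every element's inverse is in S, and S is closed under +: it is a subgroup.

Yes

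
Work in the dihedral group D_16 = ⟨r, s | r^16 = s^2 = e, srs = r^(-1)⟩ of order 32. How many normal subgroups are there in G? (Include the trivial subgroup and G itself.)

8

G has 36 subgroups. Checking conjugation-invariance by order — order 1: 1/1 normal; order 2: 1/17 normal; order 4: 1/9 normal; order 8: 1/5 normal; order 16: 3/3 normal; order 32: 1/1 normal.
Total normal subgroups: 8.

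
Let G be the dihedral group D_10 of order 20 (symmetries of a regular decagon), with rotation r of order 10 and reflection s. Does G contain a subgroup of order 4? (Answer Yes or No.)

Yes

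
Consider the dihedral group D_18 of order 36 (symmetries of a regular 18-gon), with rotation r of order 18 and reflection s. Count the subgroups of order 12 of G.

3

|G| = 36 and 12 | 36, so subgroups of order 12 are possible by Lagrange.
The subgroups of order 12 are: {e, r^3, r^6, r^9, r^12, r^15, rs, r^4s, r^7s, r^10s, r^13s, r^16s}; {e, r^3, r^6, r^9, r^12, r^15, r^2s, r^5s, r^8s, r^11s, r^14s, r^17s}; {e, r^3, r^6, r^9, r^12, r^15, s, r^3s, r^6s, r^9s, r^12s, r^15s}.
So G has 3 subgroups of order 12.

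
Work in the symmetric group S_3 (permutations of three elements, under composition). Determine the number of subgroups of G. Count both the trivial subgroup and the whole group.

|G| = 6, so by Lagrange every subgroup order divides 6. Divisors: 1, 2, 3, 6.
Subgroups by order — order 1: 1; order 2: 3; order 3: 1; order 6: 1.
Total: 1 + 3 + 1 + 1 = 6.

6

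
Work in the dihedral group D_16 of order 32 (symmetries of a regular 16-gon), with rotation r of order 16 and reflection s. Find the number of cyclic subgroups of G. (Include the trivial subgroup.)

21

A cyclic subgroup of order d is generated by each of its φ(d) elements of order d, so the cyclic subgroups of order d number (#elements of order d)/φ(d).
Cyclic subgroups by order — order 1: 1; order 2: 17; order 4: 1; order 8: 1; order 16: 1.
Total: 21.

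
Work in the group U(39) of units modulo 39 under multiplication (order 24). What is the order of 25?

2

Compute successive powers of 25 mod 39: 25, 1; 25^2 ≡ 1 (mod 39).
So |⟨25⟩| = 2.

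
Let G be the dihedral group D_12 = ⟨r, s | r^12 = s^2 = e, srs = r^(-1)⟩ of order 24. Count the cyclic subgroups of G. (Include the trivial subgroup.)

Group the elements of G by the cyclic subgroup they generate; each cyclic subgroup of order d accounts for φ(d) elements.
Cyclic subgroups by order — order 1: 1; order 2: 13; order 3: 1; order 4: 1; order 6: 1; order 12: 1.
Total: 18.

18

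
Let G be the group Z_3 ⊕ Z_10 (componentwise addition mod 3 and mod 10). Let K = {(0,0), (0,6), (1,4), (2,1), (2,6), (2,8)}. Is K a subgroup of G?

No

(2,1) ∈ K but its inverse (1,9) ∉ K, so K is not a subgroup.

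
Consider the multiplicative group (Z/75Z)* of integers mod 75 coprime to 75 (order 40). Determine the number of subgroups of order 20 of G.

3

|G| = 40 and 20 | 40, so subgroups of order 20 are possible by Lagrange.
The subgroups of order 20 are: {1, 4, 11, 14, 16, 19, 26, 29, 31, 34, 41, 44, 46, 49, 56, 59, 61, 64, 71, 74}; {1, 4, 7, 13, 16, 19, 22, 28, 31, 34, 37, 43, 46, 49, 52, 58, 61, 64, 67, 73}; {1, 2, 4, 8, 16, 17, 19, 23, 31, 32, 34, 38, 46, 47, 49, 53, 61, 62, 64, 68}.
So G has 3 subgroups of order 20.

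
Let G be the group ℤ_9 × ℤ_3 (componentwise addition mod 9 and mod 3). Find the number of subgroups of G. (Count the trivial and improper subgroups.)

10

|G| = 27, so by Lagrange every subgroup order divides 27. Divisors: 1, 3, 9, 27.
Subgroups by order — order 1: 1; order 3: 4; order 9: 4; order 27: 1.
Total: 1 + 4 + 4 + 1 = 10.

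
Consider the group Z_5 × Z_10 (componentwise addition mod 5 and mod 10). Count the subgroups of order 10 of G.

|G| = 50 and 10 | 50, so subgroups of order 10 are possible by Lagrange.
The subgroups of order 10 are: {(0,0), (0,1), (0,2), (0,3), (0,4), (0,5), (0,6), (0,7), (0,8), (0,9)}; {(0,0), (0,5), (1,0), (1,5), (2,0), (2,5), (3,0), (3,5), (4,0), (4,5)}; {(0,0), (0,5), (1,1), (1,6), (2,2), (2,7), (3,3), (3,8), (4,4), (4,9)}; {(0,0), (0,5), (1,2), (1,7), (2,4), (2,9), (3,1), (3,6), (4,3), (4,8)}; … (6 in all).
So G has 6 subgroups of order 10.

6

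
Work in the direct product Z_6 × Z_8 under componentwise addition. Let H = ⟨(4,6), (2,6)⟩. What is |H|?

|⟨(4,6)⟩| = 12 and |⟨(2,6)⟩| = 12, so |H| is a multiple of lcm(12, 12) = 12 and divides |G| = 48.
Closing under the operation: H = {(0,0), (0,2), (0,4), (0,6), (2,0), (2,2), (2,4), (2,6), (4,0), (4,2), (4,4), (4,6)}, so |H| = 12.

12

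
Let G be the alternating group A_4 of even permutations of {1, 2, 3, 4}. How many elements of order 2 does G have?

3

The elements of order 2 are: (1 2)(3 4), (1 3)(2 4), (1 4)(2 3).
That's 3.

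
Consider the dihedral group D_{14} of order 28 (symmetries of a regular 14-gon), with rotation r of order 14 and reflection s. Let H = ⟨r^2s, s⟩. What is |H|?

14

|⟨r^2s⟩| = 2 and |⟨s⟩| = 2, so |H| is a multiple of lcm(2, 2) = 2 and divides |G| = 28.
Closing under the operation: H = {e, r^2, r^4, r^6, r^8, r^10, r^12, s, r^2s, r^4s, r^6s, r^8s, r^10s, r^12s}, so |H| = 14.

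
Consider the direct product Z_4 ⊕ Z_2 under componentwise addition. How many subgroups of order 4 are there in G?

3

|G| = 8 and 4 | 8, so subgroups of order 4 are possible by Lagrange.
The subgroups of order 4 are: {(0,0), (0,1), (2,0), (2,1)}; {(0,0), (1,0), (2,0), (3,0)}; {(0,0), (1,1), (2,0), (3,1)}.
So G has 3 subgroups of order 4.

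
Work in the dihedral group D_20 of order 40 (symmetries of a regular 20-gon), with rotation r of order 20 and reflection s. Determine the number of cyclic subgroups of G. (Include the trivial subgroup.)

26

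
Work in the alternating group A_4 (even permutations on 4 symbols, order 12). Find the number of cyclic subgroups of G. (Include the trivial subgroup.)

8

A cyclic subgroup of order d is generated by each of its φ(d) elements of order d, so the cyclic subgroups of order d number (#elements of order d)/φ(d).
Cyclic subgroups by order — order 1: 1; order 2: 3; order 3: 4.
Total: 8.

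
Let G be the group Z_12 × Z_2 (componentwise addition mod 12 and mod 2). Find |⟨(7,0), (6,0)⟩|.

|⟨(7,0)⟩| = 12 and |⟨(6,0)⟩| = 2, so |H| is a multiple of lcm(12, 2) = 12 and divides |G| = 24.
Closing under the operation: H = {(0,0), (1,0), (2,0), (3,0), (4,0), (5,0), (6,0), (7,0), (8,0), (9,0), (10,0), (11,0)}, so |H| = 12.

12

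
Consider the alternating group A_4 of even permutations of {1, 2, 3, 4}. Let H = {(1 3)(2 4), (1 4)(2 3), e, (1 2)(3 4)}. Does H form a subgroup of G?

Yes

|H| = 4 divides |G| = 12, consistent with Lagrange.
H contains the identity, every element's inverse is in H, and H is closed under ∘: it is a subgroup.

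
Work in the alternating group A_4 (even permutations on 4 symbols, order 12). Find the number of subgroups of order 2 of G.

3

|G| = 12 and 2 | 12, so subgroups of order 2 are possible by Lagrange.
The subgroups of order 2 are: {e, (1 2)(3 4)}; {e, (1 3)(2 4)}; {e, (1 4)(2 3)}.
So G has 3 subgroups of order 2.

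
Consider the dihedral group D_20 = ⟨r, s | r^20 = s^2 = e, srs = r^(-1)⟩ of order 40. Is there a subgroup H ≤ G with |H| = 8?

Yes

8 | 40. A subgroup of order 8 is {e, r^5, r^10, r^15, s, r^5s, r^10s, r^15s}.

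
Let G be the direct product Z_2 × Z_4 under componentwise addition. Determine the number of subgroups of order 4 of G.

3

|G| = 8 and 4 | 8, so subgroups of order 4 are possible by Lagrange.
The subgroups of order 4 are: {(0,0), (0,1), (0,2), (0,3)}; {(0,0), (0,2), (1,0), (1,2)}; {(0,0), (0,2), (1,1), (1,3)}.
So G has 3 subgroups of order 4.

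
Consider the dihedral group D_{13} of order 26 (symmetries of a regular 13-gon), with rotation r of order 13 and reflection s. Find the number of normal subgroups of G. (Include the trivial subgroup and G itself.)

3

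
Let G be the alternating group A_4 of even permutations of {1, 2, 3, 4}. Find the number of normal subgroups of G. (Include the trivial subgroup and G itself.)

3

G has 10 subgroups. Checking conjugation-invariance by order — order 1: 1/1 normal; order 2: 0/3 normal; order 3: 0/4 normal; order 4: 1/1 normal; order 12: 1/1 normal.
Total normal subgroups: 3.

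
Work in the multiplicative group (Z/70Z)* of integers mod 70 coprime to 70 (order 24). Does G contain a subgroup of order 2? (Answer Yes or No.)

Yes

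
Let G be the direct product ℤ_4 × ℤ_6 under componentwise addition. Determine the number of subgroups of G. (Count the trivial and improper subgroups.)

16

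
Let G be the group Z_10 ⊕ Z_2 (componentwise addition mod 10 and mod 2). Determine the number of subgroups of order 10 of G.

3

|G| = 20 and 10 | 20, so subgroups of order 10 are possible by Lagrange.
The subgroups of order 10 are: {(0,0), (0,1), (2,0), (2,1), (4,0), (4,1), (6,0), (6,1), (8,0), (8,1)}; {(0,0), (1,0), (2,0), (3,0), (4,0), (5,0), (6,0), (7,0), (8,0), (9,0)}; {(0,0), (1,1), (2,0), (3,1), (4,0), (5,1), (6,0), (7,1), (8,0), (9,1)}.
So G has 3 subgroups of order 10.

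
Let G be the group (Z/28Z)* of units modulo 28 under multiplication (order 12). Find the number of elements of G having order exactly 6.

6

The elements of order 6 are: 3, 5, 11, 17, 19, 23.
That's 6.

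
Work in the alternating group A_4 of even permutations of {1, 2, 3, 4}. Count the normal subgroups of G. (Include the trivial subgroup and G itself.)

3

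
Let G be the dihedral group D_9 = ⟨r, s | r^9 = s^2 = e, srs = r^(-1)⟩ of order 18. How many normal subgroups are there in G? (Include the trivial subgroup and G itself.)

4

G has 16 subgroups. Checking conjugation-invariance by order — order 1: 1/1 normal; order 2: 0/9 normal; order 3: 1/1 normal; order 6: 0/3 normal; order 9: 1/1 normal; order 18: 1/1 normal.
Total normal subgroups: 4.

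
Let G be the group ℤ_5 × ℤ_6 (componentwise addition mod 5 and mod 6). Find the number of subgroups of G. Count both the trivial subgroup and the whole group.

|G| = 30, so by Lagrange every subgroup order divides 30. Divisors: 1, 2, 3, 5, 6, 10, 15, 30.
Subgroups by order — order 1: 1; order 2: 1; order 3: 1; order 5: 1; order 6: 1; order 10: 1; order 15: 1; order 30: 1.
Total: 1 + 1 + 1 + 1 + 1 + 1 + 1 + 1 = 8.

8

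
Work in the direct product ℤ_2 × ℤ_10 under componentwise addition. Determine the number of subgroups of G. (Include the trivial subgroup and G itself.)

10

|G| = 20, so by Lagrange every subgroup order divides 20. Divisors: 1, 2, 4, 5, 10, 20.
Subgroups by order — order 1: 1; order 2: 3; order 4: 1; order 5: 1; order 10: 3; order 20: 1.
Total: 1 + 3 + 1 + 1 + 3 + 1 = 10.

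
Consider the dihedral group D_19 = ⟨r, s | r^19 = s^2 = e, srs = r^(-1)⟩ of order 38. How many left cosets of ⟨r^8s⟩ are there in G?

19

|⟨r^8s⟩| = 2 and |G| = 38.
By Lagrange, [G : H] = |G|/|H| = 38/2 = 19.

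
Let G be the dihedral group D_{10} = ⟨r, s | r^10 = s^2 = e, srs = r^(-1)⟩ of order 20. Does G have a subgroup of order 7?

7 does not divide |G| = 20, so by Lagrange no subgroup of order 7 exists.

No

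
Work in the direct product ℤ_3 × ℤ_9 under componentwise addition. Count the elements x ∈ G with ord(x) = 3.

8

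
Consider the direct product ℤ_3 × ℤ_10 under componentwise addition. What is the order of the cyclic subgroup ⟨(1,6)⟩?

15

The order of (1,6) in Z_3 × Z_10 is lcm(ord(1) in Z_3, ord(6) in Z_10).
ord(1) = 3 and ord(6) = 5, so |⟨(1,6)⟩| = lcm(3, 5) = 15.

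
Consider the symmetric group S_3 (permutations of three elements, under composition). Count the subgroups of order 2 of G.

|G| = 6 and 2 | 6, so subgroups of order 2 are possible by Lagrange.
The subgroups of order 2 are: {e, (1 2)}; {e, (1 3)}; {e, (2 3)}.
So G has 3 subgroups of order 2.

3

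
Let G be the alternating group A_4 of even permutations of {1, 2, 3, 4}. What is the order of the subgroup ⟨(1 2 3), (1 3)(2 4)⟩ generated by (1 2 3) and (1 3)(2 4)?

12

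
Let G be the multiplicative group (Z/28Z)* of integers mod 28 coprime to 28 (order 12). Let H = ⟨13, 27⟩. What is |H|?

4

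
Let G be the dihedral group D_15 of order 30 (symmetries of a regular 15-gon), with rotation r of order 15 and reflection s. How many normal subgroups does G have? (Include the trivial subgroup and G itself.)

G has 28 subgroups. Checking conjugation-invariance by order — order 1: 1/1 normal; order 2: 0/15 normal; order 3: 1/1 normal; order 5: 1/1 normal; order 6: 0/5 normal; order 10: 0/3 normal; order 15: 1/1 normal; order 30: 1/1 normal.
Total normal subgroups: 5.

5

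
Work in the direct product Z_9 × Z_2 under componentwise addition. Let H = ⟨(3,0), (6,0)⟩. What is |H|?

3

|⟨(3,0)⟩| = 3 and |⟨(6,0)⟩| = 3, so |H| is a multiple of lcm(3, 3) = 3 and divides |G| = 18.
Closing under the operation: H = {(0,0), (3,0), (6,0)}, so |H| = 3.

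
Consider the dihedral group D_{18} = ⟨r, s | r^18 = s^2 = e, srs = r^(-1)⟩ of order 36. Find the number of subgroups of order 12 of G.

3

|G| = 36 and 12 | 36, so subgroups of order 12 are possible by Lagrange.
The subgroups of order 12 are: {e, r^3, r^6, r^9, r^12, r^15, rs, r^4s, r^7s, r^10s, r^13s, r^16s}; {e, r^3, r^6, r^9, r^12, r^15, r^2s, r^5s, r^8s, r^11s, r^14s, r^17s}; {e, r^3, r^6, r^9, r^12, r^15, s, r^3s, r^6s, r^9s, r^12s, r^15s}.
So G has 3 subgroups of order 12.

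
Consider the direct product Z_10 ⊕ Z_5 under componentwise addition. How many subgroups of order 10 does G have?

6

|G| = 50 and 10 | 50, so subgroups of order 10 are possible by Lagrange.
The subgroups of order 10 are: {(0,0), (0,1), (0,2), (0,3), (0,4), (5,0), (5,1), (5,2), (5,3), (5,4)}; {(0,0), (1,0), (2,0), (3,0), (4,0), (5,0), (6,0), (7,0), (8,0), (9,0)}; {(0,0), (1,1), (2,2), (3,3), (4,4), (5,0), (6,1), (7,2), (8,3), (9,4)}; {(0,0), (1,2), (2,4), (3,1), (4,3), (5,0), (6,2), (7,4), (8,1), (9,3)}; … (6 in all).
So G has 6 subgroups of order 10.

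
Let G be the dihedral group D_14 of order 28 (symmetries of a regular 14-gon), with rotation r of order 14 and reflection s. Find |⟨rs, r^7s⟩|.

14

|⟨rs⟩| = 2 and |⟨r^7s⟩| = 2, so |H| is a multiple of lcm(2, 2) = 2 and divides |G| = 28.
Closing under the operation: H = {e, r^2, r^4, r^6, r^8, r^10, r^12, rs, r^3s, r^5s, r^7s, r^9s, r^11s, r^13s}, so |H| = 14.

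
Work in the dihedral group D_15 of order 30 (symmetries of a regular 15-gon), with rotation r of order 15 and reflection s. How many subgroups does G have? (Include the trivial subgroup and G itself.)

|G| = 30, so by Lagrange every subgroup order divides 30. Divisors: 1, 2, 3, 5, 6, 10, 15, 30.
Subgroups by order — order 1: 1; order 2: 15; order 3: 1; order 5: 1; order 6: 5; order 10: 3; order 15: 1; order 30: 1.
Total: 1 + 15 + 1 + 1 + 5 + 3 + 1 + 1 = 28.

28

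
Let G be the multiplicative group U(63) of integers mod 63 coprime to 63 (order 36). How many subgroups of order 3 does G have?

4

|G| = 36 and 3 | 36, so subgroups of order 3 are possible by Lagrange.
The subgroups of order 3 are: {1, 4, 16}; {1, 22, 43}; {1, 25, 58}; {1, 37, 46}.
So G has 4 subgroups of order 3.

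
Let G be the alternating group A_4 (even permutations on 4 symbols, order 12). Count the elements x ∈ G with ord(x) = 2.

The elements of order 2 are: (1 2)(3 4), (1 3)(2 4), (1 4)(2 3).
That's 3.

3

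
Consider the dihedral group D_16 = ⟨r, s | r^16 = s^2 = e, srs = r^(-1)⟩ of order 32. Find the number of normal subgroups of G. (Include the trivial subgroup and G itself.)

8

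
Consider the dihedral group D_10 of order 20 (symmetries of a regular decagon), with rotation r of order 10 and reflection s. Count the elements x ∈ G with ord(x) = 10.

4

The elements of order 10 are: r, r^3, r^7, r^9.
That's 4.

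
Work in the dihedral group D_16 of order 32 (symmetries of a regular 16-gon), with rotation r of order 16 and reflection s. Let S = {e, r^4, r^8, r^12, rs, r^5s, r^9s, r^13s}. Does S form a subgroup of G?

Yes

|S| = 8 divides |G| = 32, consistent with Lagrange.
S contains the identity, every element's inverse is in S, and S is closed under ·: it is a subgroup.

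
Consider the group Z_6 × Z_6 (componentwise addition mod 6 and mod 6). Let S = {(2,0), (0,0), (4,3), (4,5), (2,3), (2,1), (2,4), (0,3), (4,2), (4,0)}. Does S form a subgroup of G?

|S| = 10 does not divide |G| = 36, so by Lagrange S is not a subgroup.

No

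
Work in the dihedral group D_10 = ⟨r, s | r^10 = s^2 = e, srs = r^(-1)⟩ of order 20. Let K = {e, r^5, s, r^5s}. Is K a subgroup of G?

Yes

|K| = 4 divides |G| = 20, consistent with Lagrange.
K contains the identity, every element's inverse is in K, and K is closed under ·: it is a subgroup.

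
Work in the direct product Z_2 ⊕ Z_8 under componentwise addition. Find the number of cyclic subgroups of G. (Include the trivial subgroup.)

Each element a generates a cyclic subgroup ⟨a⟩; distinct elements may generate the same one (a cyclic group of order d has φ(d) generators).
Cyclic subgroups by order — order 1: 1; order 2: 3; order 4: 2; order 8: 2.
Total: 8.

8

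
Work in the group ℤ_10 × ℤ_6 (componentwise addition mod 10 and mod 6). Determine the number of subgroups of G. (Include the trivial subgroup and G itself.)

|G| = 60, so by Lagrange every subgroup order divides 60. Divisors: 1, 2, 3, 4, 5, 6, 10, 12, 15, 20, 30, 60.
Subgroups by order — order 1: 1; order 2: 3; order 3: 1; order 4: 1; order 5: 1; order 6: 3; order 10: 3; order 12: 1; order 15: 1; order 20: 1; order 30: 3; order 60: 1.
Total: 1 + 3 + 1 + 1 + 1 + 3 + 3 + 1 + 1 + 1 + 3 + 1 = 20.

20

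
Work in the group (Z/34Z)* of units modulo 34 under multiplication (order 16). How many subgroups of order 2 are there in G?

|G| = 16 and 2 | 16, so subgroups of order 2 are possible by Lagrange.
The subgroups of order 2 are: {1, 33}.
So G has 1 subgroup of order 2.

1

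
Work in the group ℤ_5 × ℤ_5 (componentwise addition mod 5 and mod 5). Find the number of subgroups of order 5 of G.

|G| = 25 and 5 | 25, so subgroups of order 5 are possible by Lagrange.
The subgroups of order 5 are: {(0,0), (0,1), (0,2), (0,3), (0,4)}; {(0,0), (1,0), (2,0), (3,0), (4,0)}; {(0,0), (1,1), (2,2), (3,3), (4,4)}; {(0,0), (1,2), (2,4), (3,1), (4,3)}; … (6 in all).
So G has 6 subgroups of order 5.

6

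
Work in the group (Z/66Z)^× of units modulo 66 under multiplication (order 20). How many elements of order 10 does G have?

Enumerating element orders in G gives 12 elements of order 10.

12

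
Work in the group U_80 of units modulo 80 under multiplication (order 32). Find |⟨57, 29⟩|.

16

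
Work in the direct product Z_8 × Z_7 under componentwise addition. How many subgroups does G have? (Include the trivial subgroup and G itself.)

|G| = 56, so by Lagrange every subgroup order divides 56. Divisors: 1, 2, 4, 7, 8, 14, 28, 56.
Subgroups by order — order 1: 1; order 2: 1; order 4: 1; order 7: 1; order 8: 1; order 14: 1; order 28: 1; order 56: 1.
Total: 1 + 1 + 1 + 1 + 1 + 1 + 1 + 1 = 8.

8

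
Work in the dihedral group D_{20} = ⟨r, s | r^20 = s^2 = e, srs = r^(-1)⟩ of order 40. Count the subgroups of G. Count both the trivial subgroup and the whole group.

48

|G| = 40, so by Lagrange every subgroup order divides 40. Divisors: 1, 2, 4, 5, 8, 10, 20, 40.
Subgroups by order — order 1: 1; order 2: 21; order 4: 11; order 5: 1; order 8: 5; order 10: 5; order 20: 3; order 40: 1.
Total: 1 + 21 + 11 + 1 + 5 + 5 + 3 + 1 = 48.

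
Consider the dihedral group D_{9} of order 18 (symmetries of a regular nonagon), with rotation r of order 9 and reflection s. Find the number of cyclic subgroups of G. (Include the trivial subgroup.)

Group the elements of G by the cyclic subgroup they generate; each cyclic subgroup of order d accounts for φ(d) elements.
Cyclic subgroups by order — order 1: 1; order 2: 9; order 3: 1; order 9: 1.
Total: 12.

12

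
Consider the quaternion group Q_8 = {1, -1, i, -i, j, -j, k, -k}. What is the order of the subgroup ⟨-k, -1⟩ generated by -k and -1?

4

|⟨-k⟩| = 4 and |⟨-1⟩| = 2, so |H| is a multiple of lcm(4, 2) = 4 and divides |G| = 8.
Closing under the operation: H = {1, -1, k, -k}, so |H| = 4.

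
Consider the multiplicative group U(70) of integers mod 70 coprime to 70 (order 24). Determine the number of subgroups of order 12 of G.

|G| = 24 and 12 | 24, so subgroups of order 12 are possible by Lagrange.
The subgroups of order 12 are: {1, 3, 9, 11, 13, 17, 27, 29, 33, 39, 47, 51}; {1, 9, 11, 19, 29, 31, 39, 41, 51, 59, 61, 69}; {1, 9, 11, 23, 29, 37, 39, 43, 51, 53, 57, 67}.
So G has 3 subgroups of order 12.

3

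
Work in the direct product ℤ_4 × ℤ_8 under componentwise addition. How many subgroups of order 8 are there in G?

|G| = 32 and 8 | 32, so subgroups of order 8 are possible by Lagrange.
The subgroups of order 8 are: {(0,0), (0,1), (0,2), (0,3), (0,4), (0,5), (0,6), (0,7)}; {(0,0), (0,2), (0,4), (0,6), (2,0), (2,2), (2,4), (2,6)}; {(0,0), (0,2), (0,4), (0,6), (2,1), (2,3), (2,5), (2,7)}; {(0,0), (0,4), (1,0), (1,4), (2,0), (2,4), (3,0), (3,4)}; … (7 in all).
So G has 7 subgroups of order 8.

7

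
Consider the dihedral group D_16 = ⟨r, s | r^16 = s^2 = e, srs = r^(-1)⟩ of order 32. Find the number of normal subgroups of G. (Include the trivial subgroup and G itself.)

G has 36 subgroups. Checking conjugation-invariance by order — order 1: 1/1 normal; order 2: 1/17 normal; order 4: 1/9 normal; order 8: 1/5 normal; order 16: 3/3 normal; order 32: 1/1 normal.
Total normal subgroups: 8.

8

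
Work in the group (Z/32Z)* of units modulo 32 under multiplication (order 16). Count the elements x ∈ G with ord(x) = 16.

No element of G has order 16 (even though 16 | 16).

0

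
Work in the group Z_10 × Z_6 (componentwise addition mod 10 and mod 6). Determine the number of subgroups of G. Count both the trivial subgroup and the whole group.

20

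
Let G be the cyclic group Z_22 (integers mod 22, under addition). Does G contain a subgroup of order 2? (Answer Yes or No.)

Yes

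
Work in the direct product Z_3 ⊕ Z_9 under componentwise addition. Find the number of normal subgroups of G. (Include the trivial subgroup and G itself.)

G is abelian, so every subgroup is normal.
G has 10 subgroups in total, hence 10 normal subgroups.

10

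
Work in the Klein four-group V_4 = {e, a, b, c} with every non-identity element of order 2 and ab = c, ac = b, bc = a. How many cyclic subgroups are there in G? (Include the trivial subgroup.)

Each element a generates a cyclic subgroup ⟨a⟩; distinct elements may generate the same one (a cyclic group of order d has φ(d) generators).
Cyclic subgroups by order — order 1: 1; order 2: 3.
Total: 4.

4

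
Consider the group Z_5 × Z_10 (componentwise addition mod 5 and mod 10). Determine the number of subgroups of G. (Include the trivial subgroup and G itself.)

16

|G| = 50, so by Lagrange every subgroup order divides 50. Divisors: 1, 2, 5, 10, 25, 50.
Subgroups by order — order 1: 1; order 2: 1; order 5: 6; order 10: 6; order 25: 1; order 50: 1.
Total: 1 + 1 + 6 + 6 + 1 + 1 = 16.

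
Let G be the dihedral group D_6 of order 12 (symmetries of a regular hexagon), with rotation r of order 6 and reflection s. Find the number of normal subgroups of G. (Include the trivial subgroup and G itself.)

G has 16 subgroups. Checking conjugation-invariance by order — order 1: 1/1 normal; order 2: 1/7 normal; order 3: 1/1 normal; order 4: 0/3 normal; order 6: 3/3 normal; order 12: 1/1 normal.
Total normal subgroups: 7.

7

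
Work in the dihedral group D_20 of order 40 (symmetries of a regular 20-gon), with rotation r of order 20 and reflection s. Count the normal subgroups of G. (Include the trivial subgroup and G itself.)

G has 48 subgroups. Checking conjugation-invariance by order — order 1: 1/1 normal; order 2: 1/21 normal; order 4: 1/11 normal; order 5: 1/1 normal; order 8: 0/5 normal; order 10: 1/5 normal; order 20: 3/3 normal; order 40: 1/1 normal.
Total normal subgroups: 9.

9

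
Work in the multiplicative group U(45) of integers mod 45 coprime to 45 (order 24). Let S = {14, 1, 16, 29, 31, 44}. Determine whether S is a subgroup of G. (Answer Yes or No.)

|S| = 6 divides |G| = 24, consistent with Lagrange.
S contains the identity, every element's inverse is in S, and S is closed under ·: it is a subgroup.
In fact S = ⟨29⟩.

Yes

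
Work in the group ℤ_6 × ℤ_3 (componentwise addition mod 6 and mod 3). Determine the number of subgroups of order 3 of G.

|G| = 18 and 3 | 18, so subgroups of order 3 are possible by Lagrange.
The subgroups of order 3 are: {(0,0), (0,1), (0,2)}; {(0,0), (2,0), (4,0)}; {(0,0), (2,1), (4,2)}; {(0,0), (2,2), (4,1)}.
So G has 4 subgroups of order 3.

4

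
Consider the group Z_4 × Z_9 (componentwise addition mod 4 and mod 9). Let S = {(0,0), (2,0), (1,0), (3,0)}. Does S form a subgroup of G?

|S| = 4 divides |G| = 36, consistent with Lagrange.
S contains the identity, every element's inverse is in S, and S is closed under +: it is a subgroup.
In fact S = ⟨(1,0)⟩.

Yes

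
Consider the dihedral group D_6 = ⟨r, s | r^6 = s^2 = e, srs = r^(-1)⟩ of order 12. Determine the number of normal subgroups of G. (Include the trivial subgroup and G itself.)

G has 16 subgroups. Checking conjugation-invariance by order — order 1: 1/1 normal; order 2: 1/7 normal; order 3: 1/1 normal; order 4: 0/3 normal; order 6: 3/3 normal; order 12: 1/1 normal.
Total normal subgroups: 7.

7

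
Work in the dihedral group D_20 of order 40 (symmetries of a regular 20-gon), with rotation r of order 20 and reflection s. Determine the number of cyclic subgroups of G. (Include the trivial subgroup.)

26

Each element a generates a cyclic subgroup ⟨a⟩; distinct elements may generate the same one (a cyclic group of order d has φ(d) generators).
Cyclic subgroups by order — order 1: 1; order 2: 21; order 4: 1; order 5: 1; order 10: 1; order 20: 1.
Total: 26.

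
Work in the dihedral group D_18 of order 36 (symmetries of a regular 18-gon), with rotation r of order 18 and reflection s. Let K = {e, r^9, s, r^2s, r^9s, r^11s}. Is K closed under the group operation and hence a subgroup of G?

No

Closure fails: r^11s · s = r^11 ∉ K. So K is not a subgroup.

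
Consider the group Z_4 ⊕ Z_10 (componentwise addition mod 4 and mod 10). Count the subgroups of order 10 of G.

3

|G| = 40 and 10 | 40, so subgroups of order 10 are possible by Lagrange.
The subgroups of order 10 are: {(0,0), (0,1), (0,2), (0,3), (0,4), (0,5), (0,6), (0,7), (0,8), (0,9)}; {(0,0), (0,2), (0,4), (0,6), (0,8), (2,0), (2,2), (2,4), (2,6), (2,8)}; {(0,0), (0,2), (0,4), (0,6), (0,8), (2,1), (2,3), (2,5), (2,7), (2,9)}.
So G has 3 subgroups of order 10.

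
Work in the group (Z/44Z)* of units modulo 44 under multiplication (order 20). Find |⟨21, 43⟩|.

|⟨21⟩| = 2 and |⟨43⟩| = 2, so |H| is a multiple of lcm(2, 2) = 2 and divides |G| = 20.
Closing under the operation: H = {1, 21, 23, 43}, so |H| = 4.

4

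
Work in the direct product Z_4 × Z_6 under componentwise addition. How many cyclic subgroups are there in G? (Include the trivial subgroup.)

12

Each element a generates a cyclic subgroup ⟨a⟩; distinct elements may generate the same one (a cyclic group of order d has φ(d) generators).
Cyclic subgroups by order — order 1: 1; order 2: 3; order 3: 1; order 4: 2; order 6: 3; order 12: 2.
Total: 12.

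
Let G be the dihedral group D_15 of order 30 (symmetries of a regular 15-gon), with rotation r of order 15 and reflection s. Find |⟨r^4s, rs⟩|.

|⟨r^4s⟩| = 2 and |⟨rs⟩| = 2, so |H| is a multiple of lcm(2, 2) = 2 and divides |G| = 30.
Closing under the operation: H = {e, r^3, r^6, r^9, r^12, rs, r^4s, r^7s, r^10s, r^13s}, so |H| = 10.

10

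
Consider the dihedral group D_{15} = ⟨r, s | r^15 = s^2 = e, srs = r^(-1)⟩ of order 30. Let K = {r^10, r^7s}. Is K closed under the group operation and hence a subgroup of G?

The identity e ∉ K, so K is not a subgroup.

No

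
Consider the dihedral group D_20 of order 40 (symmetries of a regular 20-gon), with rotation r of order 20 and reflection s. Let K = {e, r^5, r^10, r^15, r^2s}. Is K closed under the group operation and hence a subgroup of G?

No

Closure fails: r^15 · r^2s = r^17s ∉ K. So K is not a subgroup.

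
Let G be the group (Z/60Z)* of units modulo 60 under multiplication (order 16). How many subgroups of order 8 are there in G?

7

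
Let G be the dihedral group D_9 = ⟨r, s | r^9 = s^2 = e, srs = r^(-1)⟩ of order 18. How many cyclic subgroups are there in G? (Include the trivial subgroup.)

12

A cyclic subgroup of order d is generated by each of its φ(d) elements of order d, so the cyclic subgroups of order d number (#elements of order d)/φ(d).
Cyclic subgroups by order — order 1: 1; order 2: 9; order 3: 1; order 9: 1.
Total: 12.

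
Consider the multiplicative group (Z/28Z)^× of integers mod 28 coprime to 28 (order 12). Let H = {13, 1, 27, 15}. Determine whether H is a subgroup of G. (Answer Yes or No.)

Yes

|H| = 4 divides |G| = 12, consistent with Lagrange.
H contains the identity, every element's inverse is in H, and H is closed under ·: it is a subgroup.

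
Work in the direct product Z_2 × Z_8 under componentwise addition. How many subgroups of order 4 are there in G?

3

|G| = 16 and 4 | 16, so subgroups of order 4 are possible by Lagrange.
The subgroups of order 4 are: {(0,0), (0,2), (0,4), (0,6)}; {(0,0), (0,4), (1,0), (1,4)}; {(0,0), (0,4), (1,2), (1,6)}.
So G has 3 subgroups of order 4.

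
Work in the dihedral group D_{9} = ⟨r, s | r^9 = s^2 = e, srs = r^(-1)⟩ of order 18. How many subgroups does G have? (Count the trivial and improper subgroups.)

|G| = 18, so by Lagrange every subgroup order divides 18. Divisors: 1, 2, 3, 6, 9, 18.
Subgroups by order — order 1: 1; order 2: 9; order 3: 1; order 6: 3; order 9: 1; order 18: 1.
Total: 1 + 9 + 1 + 3 + 1 + 1 = 16.

16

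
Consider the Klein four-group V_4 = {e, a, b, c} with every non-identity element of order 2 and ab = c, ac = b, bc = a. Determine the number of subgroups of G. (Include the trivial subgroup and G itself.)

5

|G| = 4, so by Lagrange every subgroup order divides 4. Divisors: 1, 2, 4.
Subgroups by order — order 1: 1; order 2: 3; order 4: 1.
Total: 1 + 3 + 1 = 5.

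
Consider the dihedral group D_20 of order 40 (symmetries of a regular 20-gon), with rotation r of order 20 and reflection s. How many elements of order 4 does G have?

The elements of order 4 are: r^5, r^15.
That's 2.

2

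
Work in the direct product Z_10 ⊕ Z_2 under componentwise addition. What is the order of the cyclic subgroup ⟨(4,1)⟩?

The order of (4,1) in Z_10 × Z_2 is lcm(ord(4) in Z_10, ord(1) in Z_2).
ord(4) = 5 and ord(1) = 2, so |⟨(4,1)⟩| = lcm(5, 2) = 10.

10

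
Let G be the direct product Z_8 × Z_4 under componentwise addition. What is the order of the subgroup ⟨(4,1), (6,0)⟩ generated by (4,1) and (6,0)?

|⟨(4,1)⟩| = 4 and |⟨(6,0)⟩| = 4, so |H| is a multiple of lcm(4, 4) = 4 and divides |G| = 32.
Closing under the operation: H = {(0,0), (0,1), (0,2), (0,3), (2,0), (2,1), (2,2), (2,3), (4,0), (4,1), (4,2), (4,3), (6,0), (6,1), (6,2), (6,3)}, so |H| = 16.

16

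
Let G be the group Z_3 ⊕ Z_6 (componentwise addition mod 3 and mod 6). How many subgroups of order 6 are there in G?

|G| = 18 and 6 | 18, so subgroups of order 6 are possible by Lagrange.
The subgroups of order 6 are: {(0,0), (0,1), (0,2), (0,3), (0,4), (0,5)}; {(0,0), (0,3), (1,0), (1,3), (2,0), (2,3)}; {(0,0), (0,3), (1,1), (1,4), (2,2), (2,5)}; {(0,0), (0,3), (1,2), (1,5), (2,1), (2,4)}.
So G has 4 subgroups of order 6.

4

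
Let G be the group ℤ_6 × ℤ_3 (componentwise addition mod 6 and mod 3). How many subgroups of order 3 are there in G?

|G| = 18 and 3 | 18, so subgroups of order 3 are possible by Lagrange.
The subgroups of order 3 are: {(0,0), (0,1), (0,2)}; {(0,0), (2,0), (4,0)}; {(0,0), (2,1), (4,2)}; {(0,0), (2,2), (4,1)}.
So G has 4 subgroups of order 3.

4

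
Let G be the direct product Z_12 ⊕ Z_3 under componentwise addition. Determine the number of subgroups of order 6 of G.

4

|G| = 36 and 6 | 36, so subgroups of order 6 are possible by Lagrange.
The subgroups of order 6 are: {(0,0), (0,1), (0,2), (6,0), (6,1), (6,2)}; {(0,0), (2,0), (4,0), (6,0), (8,0), (10,0)}; {(0,0), (2,2), (4,1), (6,0), (8,2), (10,1)}; {(0,0), (2,1), (4,2), (6,0), (8,1), (10,2)}.
So G has 4 subgroups of order 6.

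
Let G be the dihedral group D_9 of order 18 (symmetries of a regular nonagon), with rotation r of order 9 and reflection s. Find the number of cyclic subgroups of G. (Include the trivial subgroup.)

Group the elements of G by the cyclic subgroup they generate; each cyclic subgroup of order d accounts for φ(d) elements.
Cyclic subgroups by order — order 1: 1; order 2: 9; order 3: 1; order 9: 1.
Total: 12.

12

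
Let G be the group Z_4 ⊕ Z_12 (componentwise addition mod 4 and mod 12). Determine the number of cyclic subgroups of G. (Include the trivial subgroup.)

20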